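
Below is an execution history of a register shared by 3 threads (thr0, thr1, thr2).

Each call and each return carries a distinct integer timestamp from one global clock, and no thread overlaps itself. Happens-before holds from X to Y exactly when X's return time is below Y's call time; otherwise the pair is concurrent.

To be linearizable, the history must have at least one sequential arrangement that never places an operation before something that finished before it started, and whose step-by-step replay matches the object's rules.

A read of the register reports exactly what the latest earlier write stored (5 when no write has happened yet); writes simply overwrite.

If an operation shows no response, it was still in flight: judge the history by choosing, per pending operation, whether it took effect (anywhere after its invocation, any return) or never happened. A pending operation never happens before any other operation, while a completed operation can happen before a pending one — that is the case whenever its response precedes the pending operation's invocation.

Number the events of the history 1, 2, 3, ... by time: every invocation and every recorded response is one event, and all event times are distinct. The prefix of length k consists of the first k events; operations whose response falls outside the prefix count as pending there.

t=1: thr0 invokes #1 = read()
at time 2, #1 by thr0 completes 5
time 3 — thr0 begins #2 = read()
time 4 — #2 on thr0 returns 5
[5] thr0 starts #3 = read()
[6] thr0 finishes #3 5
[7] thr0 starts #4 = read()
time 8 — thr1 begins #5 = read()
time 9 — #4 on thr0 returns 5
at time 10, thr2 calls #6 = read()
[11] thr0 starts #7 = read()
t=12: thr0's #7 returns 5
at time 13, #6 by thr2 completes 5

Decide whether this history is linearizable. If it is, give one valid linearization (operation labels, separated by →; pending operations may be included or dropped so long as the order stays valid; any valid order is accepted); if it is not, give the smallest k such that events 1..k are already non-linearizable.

linearizable — witness: #1 → #2 → #3 → #4 → #5 → #6 → #7

1. #1 read() → 5, leaving value 5
2. #2 read() → 5, leaving value 5
3. #3 read() → 5, leaving value 5
4. #4 read() → 5, leaving value 5
5. #5 read() (pending, included), leaving value 5
6. #6 read() → 5, leaving value 5
7. #7 read() → 5, leaving value 5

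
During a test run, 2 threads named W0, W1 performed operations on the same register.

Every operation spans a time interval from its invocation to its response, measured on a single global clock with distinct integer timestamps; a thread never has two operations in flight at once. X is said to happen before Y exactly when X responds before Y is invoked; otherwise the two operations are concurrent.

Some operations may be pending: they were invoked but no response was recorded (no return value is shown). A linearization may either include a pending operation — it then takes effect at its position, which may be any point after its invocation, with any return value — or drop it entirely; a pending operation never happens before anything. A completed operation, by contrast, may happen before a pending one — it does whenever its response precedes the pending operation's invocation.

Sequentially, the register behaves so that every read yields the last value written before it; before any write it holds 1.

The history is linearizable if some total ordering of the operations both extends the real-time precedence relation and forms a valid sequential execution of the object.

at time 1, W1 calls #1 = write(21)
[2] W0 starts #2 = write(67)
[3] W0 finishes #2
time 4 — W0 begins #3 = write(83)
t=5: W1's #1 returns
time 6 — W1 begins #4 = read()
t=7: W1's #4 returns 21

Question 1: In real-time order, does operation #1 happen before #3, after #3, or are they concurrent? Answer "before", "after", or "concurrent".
#1 spans [1,5], #3 spans [4,…)
the intervals overlap in both directions

concurrent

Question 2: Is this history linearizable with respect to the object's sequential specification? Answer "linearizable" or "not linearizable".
a witness: #2, #1, #4
step 1: #2 write(67) — value 67
step 2: #1 write(21) — value 21
step 3: #4 read() → 21 — value 21

linearizable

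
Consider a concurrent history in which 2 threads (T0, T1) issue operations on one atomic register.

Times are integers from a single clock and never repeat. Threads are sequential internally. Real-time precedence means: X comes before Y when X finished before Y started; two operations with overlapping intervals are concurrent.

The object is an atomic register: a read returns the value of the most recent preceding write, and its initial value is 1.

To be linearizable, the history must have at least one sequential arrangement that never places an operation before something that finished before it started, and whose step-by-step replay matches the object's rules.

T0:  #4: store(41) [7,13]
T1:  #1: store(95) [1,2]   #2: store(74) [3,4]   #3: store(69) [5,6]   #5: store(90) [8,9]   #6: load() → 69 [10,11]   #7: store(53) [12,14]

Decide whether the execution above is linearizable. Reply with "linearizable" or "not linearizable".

events 1..10 are fine; event 11 — the response of #6 at time 11 — makes the prefix non-linearizable
exhaustive check: the 5 completed atomic register ops admit one real-time order; illegal
every completion of the 1 pending operation (#4) was checked; none linearizes
for example #1, #2, #3, #5, #6 (pending dropped) fails at step 5: #6 load() → 69 is not legal there

not linearizable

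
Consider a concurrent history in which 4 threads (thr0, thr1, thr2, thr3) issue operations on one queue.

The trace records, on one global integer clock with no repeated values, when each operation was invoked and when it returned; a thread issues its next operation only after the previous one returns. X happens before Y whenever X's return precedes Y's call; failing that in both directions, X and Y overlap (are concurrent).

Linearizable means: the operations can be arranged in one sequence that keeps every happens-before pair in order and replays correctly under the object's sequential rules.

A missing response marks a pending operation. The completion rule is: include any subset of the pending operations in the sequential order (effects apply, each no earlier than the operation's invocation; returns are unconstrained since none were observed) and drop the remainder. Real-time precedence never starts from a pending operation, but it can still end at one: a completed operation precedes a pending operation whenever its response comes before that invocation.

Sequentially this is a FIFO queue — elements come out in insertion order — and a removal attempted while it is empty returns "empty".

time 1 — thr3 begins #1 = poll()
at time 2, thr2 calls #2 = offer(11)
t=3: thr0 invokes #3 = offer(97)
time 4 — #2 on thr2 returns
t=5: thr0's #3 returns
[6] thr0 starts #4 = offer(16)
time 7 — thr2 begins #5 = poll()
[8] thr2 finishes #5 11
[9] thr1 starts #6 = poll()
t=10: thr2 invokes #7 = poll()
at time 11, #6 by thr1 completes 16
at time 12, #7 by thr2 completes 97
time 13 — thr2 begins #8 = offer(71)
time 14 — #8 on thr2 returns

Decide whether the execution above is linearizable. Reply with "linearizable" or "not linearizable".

witness order: #1, #2, #3, #4, #5, #7, #6, #8
after step 1 (#1 poll() (pending, included)): queue <>
after step 2 (#2 offer(11)): queue <11>
after step 3 (#3 offer(97)): queue <11,97>
after step 4 (#4 offer(16) (pending, included)): queue <11,97,16>
after step 5 (#5 poll() → 11): queue <97,16>
after step 6 (#7 poll() → 97): queue <16>
after step 7 (#6 poll() → 16): queue <>
after step 8 (#8 offer(71)): queue <71>

linearizable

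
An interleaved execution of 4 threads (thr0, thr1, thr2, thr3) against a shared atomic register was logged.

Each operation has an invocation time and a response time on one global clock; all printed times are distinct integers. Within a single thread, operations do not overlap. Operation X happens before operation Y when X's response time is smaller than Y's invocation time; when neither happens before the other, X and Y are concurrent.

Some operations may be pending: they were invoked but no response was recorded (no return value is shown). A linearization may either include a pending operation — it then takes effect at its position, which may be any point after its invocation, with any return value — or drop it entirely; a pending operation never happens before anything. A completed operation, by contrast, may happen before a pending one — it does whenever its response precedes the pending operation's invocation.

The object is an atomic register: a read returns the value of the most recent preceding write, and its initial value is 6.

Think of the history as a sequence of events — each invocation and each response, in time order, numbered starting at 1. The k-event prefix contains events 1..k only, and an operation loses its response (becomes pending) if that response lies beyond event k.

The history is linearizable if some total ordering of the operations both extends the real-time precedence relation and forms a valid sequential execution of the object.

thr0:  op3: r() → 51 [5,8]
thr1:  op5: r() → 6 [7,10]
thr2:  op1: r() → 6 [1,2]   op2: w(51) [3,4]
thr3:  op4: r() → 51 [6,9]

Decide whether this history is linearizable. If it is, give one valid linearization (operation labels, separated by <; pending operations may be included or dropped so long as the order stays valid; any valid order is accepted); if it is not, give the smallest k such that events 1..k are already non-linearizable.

not linearizable — minimal violating prefix: 10 events

already the first 10 events (up to op5's response at time 10) admit no linearization; the first 9 still do
6 orders of the 5 completed atomic register ops respect real time; none is legal
take op1, op2, op3, op4, op5: step 5 already fails, because op5 r() → 6 cannot occur there
take op1, op2, op3, op5, op4: step 4 already fails, because op5 r() → 6 cannot occur there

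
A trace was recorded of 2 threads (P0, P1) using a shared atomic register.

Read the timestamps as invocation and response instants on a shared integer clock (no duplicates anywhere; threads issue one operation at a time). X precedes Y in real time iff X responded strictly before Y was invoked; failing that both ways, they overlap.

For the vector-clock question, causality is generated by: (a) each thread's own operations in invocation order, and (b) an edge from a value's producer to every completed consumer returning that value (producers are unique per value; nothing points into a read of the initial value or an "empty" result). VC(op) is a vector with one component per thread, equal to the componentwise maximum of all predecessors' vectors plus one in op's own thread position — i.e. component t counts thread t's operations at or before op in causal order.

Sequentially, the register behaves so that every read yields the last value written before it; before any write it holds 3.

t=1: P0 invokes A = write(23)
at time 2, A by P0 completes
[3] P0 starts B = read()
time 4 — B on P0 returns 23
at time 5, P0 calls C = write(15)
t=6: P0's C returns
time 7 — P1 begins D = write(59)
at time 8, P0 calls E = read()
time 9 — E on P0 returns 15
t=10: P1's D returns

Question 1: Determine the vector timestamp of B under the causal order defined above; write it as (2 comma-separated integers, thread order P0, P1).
Answer: (2, 0)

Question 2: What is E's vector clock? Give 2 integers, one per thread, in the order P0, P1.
Answer: (4, 0)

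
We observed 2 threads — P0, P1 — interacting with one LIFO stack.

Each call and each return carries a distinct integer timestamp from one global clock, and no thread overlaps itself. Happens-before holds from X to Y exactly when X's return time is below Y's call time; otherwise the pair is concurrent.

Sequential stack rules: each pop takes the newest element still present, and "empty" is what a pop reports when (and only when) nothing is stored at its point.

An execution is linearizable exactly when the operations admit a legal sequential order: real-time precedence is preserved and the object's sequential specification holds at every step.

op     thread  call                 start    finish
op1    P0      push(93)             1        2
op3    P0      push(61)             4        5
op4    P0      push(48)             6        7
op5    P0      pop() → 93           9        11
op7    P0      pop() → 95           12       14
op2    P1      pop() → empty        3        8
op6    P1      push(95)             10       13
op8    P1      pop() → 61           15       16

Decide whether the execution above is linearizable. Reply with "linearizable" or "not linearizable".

cut after 7 events: linearizable; cut after 8 events (op2 responds, time 8): not linearizable
real-time-consistent orders of the 4 completed operations: 3 — all fail the LIFO stack replay
sample order op1, op2, op3, op4 stalls at step 2 — op2 pop() → empty has no legal effect
sample order op1, op3, op2, op4 stalls at step 3 — op2 pop() → empty has no legal effect

not linearizable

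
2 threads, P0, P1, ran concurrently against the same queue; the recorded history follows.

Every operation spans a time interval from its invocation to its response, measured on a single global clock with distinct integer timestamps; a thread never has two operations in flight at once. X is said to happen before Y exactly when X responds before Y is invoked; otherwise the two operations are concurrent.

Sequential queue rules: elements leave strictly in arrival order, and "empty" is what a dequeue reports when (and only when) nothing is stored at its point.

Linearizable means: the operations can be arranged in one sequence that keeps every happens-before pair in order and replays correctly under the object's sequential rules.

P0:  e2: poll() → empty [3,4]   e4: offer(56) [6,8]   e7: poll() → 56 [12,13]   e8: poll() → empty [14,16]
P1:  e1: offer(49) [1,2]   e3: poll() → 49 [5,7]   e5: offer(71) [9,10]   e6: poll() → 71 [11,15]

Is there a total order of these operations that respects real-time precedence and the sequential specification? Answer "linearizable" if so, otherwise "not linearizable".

already the first 4 events (up to e2's response at time 4) admit no linearization; the first 3 still do
a single order respects real time; the 2 completed queue operations fail replay along it
sample order e1, e2 stalls at step 2 — e2 poll() → empty has no legal effect

not linearizable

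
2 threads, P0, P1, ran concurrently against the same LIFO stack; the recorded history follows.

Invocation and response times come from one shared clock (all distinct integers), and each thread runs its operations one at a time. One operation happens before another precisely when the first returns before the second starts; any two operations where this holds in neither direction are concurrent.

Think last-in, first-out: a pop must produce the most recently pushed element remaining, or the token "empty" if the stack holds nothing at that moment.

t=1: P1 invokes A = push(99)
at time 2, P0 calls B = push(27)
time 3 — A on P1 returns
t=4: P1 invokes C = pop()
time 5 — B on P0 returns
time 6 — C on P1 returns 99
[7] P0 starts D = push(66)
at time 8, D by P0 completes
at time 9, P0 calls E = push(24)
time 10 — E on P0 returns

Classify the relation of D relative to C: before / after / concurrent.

D spans [7,8], C spans [4,6]
resp(C)=6 < inv(D)=7

after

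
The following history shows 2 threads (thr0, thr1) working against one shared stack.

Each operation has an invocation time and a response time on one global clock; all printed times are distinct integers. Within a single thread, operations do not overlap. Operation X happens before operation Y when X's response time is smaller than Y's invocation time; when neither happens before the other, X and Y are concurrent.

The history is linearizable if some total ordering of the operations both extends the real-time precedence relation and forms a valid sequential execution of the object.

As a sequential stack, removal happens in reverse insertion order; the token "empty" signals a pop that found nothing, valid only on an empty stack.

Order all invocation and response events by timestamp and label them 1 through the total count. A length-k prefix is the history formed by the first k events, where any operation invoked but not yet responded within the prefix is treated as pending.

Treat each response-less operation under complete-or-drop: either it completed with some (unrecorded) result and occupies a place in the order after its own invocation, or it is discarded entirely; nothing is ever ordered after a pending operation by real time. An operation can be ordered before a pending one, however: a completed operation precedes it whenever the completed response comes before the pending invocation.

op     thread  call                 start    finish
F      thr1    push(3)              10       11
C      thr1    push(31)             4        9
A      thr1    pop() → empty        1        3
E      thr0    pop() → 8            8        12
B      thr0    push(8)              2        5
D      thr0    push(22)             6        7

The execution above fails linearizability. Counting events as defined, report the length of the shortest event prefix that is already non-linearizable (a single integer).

12

one valid order for events 1..11 is A, B, C, D, E, F:
after step 1 (A pop() → empty): stack <>
after step 2 (B push(8)): stack <8>
after step 3 (C push(31)): stack <8,31>
after step 4 (D push(22)): stack <8,31,22>
after step 5 (E pop() (pending, included)): stack <8,31>
after step 6 (F push(3)): stack <8,31,3>
with event 12 included (E responding at time 12), all real-time-consistent orders fail
for example A, B, C, D, E, F fails at step 5: E pop() → 8 is not legal there
for example A, B, C, D, F, E fails at step 6: E pop() → 8 is not legal there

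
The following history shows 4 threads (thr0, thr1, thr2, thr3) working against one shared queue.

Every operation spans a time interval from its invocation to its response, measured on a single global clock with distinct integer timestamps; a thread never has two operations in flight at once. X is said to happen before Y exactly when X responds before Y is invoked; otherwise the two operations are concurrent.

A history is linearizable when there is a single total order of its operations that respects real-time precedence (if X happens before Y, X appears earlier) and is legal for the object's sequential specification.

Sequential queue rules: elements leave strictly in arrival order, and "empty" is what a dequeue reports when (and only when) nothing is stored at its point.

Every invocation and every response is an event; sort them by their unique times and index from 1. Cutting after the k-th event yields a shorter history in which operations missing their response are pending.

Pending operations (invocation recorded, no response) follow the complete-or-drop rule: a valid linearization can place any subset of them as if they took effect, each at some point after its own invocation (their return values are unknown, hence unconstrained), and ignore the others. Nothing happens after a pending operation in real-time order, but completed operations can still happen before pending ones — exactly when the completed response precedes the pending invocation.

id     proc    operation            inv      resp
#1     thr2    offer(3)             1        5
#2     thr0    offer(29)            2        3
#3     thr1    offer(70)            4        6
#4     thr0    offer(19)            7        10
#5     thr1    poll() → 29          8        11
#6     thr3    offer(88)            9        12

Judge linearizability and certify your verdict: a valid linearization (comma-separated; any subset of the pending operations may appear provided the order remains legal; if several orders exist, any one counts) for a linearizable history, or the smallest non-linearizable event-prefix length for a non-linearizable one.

1. #2 offer(29), leaving queue <29>
2. #1 offer(3), leaving queue <29,3>
3. #3 offer(70), leaving queue <29,3,70>
4. #4 offer(19), leaving queue <29,3,70,19>
5. #5 poll() → 29, leaving queue <3,70,19>
6. #6 offer(88), leaving queue <3,70,19,88>

linearizable — witness: #2, #1, #3, #4, #5, #6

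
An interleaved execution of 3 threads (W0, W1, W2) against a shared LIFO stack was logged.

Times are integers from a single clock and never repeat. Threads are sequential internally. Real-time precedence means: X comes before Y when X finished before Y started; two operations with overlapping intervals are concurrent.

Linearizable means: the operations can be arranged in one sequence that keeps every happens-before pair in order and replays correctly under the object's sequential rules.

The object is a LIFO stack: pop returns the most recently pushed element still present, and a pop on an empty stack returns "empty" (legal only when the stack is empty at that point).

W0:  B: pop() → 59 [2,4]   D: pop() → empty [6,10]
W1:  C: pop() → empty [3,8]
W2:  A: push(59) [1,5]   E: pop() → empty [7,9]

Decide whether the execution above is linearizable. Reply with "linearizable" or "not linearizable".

linearizable

witness order: A, B, C, D, E
1. A push(59), leaving stack <59>
2. B pop() → 59, leaving stack <>
3. C pop() → empty, leaving stack <>
4. D pop() → empty, leaving stack <>
5. E pop() → empty, leaving stack <>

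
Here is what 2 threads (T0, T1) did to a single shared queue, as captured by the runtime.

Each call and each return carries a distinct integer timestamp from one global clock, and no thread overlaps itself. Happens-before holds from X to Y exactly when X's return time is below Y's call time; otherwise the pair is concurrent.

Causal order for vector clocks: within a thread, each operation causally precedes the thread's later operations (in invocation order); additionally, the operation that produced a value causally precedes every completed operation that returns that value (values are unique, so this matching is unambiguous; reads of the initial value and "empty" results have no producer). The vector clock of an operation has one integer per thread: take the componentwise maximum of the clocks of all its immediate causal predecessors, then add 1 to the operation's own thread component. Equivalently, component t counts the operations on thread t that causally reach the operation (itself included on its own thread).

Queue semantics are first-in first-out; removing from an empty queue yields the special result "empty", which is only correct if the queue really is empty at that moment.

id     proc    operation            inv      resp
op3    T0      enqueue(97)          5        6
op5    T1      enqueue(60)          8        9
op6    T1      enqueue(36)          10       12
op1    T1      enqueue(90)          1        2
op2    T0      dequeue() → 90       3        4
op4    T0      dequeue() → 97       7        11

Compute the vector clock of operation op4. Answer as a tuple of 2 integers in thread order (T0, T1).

(3, 1)

invoked at 1, op1 has no predecessors; its own T1 bump gives (0, 1)
op5, invoked 8, takes VC(op1)=(0, 1) under max, adds 1 for T1 → (0, 2)
op2, invoked 3, takes VC(op1)=(0, 1) under max, adds 1 for T0 → (1, 1)
op6, invoked 10, takes VC(op5)=(0, 2) under max, adds 1 for T1 → (0, 3)
op3, invoked 5, takes VC(op2)=(1, 1) under max, adds 1 for T0 → (2, 1)
op4, invoked 7, takes VC(op3)=(2, 1) under max, adds 1 for T0 → (3, 1)
target: VC(op4) = (3, 1)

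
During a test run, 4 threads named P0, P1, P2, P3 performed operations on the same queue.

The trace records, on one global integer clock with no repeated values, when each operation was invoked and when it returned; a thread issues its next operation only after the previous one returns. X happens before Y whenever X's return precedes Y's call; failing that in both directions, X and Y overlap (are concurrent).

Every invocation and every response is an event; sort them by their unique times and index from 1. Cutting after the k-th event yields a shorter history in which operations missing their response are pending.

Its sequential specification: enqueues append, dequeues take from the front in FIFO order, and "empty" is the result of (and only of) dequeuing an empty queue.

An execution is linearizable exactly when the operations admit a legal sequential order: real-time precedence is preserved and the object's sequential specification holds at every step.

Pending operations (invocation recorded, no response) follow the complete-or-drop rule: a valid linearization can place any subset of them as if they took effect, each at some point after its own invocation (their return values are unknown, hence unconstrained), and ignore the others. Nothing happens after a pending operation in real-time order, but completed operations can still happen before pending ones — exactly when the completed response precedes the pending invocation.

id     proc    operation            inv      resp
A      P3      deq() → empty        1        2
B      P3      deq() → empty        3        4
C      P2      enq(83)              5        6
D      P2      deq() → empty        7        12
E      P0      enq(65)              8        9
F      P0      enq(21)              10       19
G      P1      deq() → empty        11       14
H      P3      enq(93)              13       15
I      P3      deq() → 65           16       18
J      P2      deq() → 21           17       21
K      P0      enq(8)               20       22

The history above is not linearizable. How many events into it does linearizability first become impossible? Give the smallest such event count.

12

events 1..11 are linearizable; a witness order is A, B, C, D, E:
step 1: A deq() → empty — queue <>
step 2: B deq() → empty — queue <>
step 3: C enq(83) — queue <83>
step 4: D deq() (pending, included) — queue <>
step 5: E enq(65) — queue <65>
once event 12 joins (D's response, time 12), exhaustive search finds no witness
completion choices over the 2 pending operations (F, G) were checked; none helps
take A, B, C, D, E (pending dropped): step 4 already fails, because D deq() → empty cannot occur there
take A, B, C, E, D (pending dropped): step 5 already fails, because D deq() → empty cannot occur there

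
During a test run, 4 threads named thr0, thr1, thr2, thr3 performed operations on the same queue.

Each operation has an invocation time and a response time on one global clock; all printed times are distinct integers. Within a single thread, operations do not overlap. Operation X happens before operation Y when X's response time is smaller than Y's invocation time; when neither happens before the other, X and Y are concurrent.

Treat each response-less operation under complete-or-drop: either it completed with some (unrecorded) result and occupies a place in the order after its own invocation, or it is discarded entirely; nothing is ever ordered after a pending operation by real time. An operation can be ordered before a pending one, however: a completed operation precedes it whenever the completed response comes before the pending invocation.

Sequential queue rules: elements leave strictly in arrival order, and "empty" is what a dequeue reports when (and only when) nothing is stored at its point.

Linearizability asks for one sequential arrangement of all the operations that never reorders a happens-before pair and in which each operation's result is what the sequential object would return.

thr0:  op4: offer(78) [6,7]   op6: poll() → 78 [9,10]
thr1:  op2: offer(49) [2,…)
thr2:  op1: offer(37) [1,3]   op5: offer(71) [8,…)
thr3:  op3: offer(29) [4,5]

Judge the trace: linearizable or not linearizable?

not linearizable

through event 9 a valid linearization exists; event 10 (op6 responding at time 10) ends that
one real-time candidate order over the 4 completed operations — the queue replay rejects it
no completion choice of the 2 pending operations (op2, op5) rescues it — every subset was tried
e.g. op1, op3, op4, op6 (pending dropped): illegal at step 4, since op6 poll() → 78 cannot apply there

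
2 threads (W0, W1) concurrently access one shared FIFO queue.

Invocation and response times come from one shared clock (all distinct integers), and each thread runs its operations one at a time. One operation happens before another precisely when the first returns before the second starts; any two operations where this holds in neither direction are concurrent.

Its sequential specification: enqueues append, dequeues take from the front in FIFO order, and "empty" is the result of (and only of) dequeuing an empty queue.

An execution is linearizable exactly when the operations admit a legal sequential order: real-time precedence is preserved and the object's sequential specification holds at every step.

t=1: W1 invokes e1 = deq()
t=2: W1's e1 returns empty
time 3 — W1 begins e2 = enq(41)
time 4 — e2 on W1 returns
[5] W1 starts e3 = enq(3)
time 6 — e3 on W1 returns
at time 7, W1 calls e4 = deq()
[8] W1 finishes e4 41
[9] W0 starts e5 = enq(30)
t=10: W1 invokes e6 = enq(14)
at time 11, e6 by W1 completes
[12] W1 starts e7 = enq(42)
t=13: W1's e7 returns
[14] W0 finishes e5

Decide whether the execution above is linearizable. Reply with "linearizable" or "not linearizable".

a witness: e1, e2, e3, e4, e5, e6, e7
after step 1 (e1 deq() → empty): queue <>
after step 2 (e2 enq(41)): queue <41>
after step 3 (e3 enq(3)): queue <41,3>
after step 4 (e4 deq() → 41): queue <3>
after step 5 (e5 enq(30)): queue <3,30>
after step 6 (e6 enq(14)): queue <3,30,14>
after step 7 (e7 enq(42)): queue <3,30,14,42>

linearizable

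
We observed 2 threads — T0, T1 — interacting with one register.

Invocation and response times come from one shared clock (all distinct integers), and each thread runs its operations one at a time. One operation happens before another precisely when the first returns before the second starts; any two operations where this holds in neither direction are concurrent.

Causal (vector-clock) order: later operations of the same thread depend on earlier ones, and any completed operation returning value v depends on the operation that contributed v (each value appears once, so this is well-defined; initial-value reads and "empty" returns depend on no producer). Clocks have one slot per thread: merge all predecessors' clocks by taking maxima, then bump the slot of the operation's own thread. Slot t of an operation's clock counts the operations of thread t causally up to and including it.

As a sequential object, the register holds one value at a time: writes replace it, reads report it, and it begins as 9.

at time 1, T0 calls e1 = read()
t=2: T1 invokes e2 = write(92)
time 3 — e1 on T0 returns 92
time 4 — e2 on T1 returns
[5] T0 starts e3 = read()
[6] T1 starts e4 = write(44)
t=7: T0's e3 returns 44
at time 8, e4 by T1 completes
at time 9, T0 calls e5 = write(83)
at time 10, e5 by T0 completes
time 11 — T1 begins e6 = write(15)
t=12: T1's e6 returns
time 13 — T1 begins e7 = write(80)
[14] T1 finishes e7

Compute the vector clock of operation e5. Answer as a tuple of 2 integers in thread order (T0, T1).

(3, 2)

root op e2, invoked 2: fresh clock plus T1's own tick → (0, 1)
VC(e4, invoked at 6): max of VC(e2)=(0, 1), then +1 on thread T1 → (0, 2)
VC(e1, invoked at 1): max of VC(e2)=(0, 1), then +1 on thread T0 → (1, 1)
VC(e6, invoked at 11): max of VC(e4)=(0, 2), then +1 on thread T1 → (0, 3)
VC(e7, invoked at 13): max of VC(e6)=(0, 3), then +1 on thread T1 → (0, 4)
VC(e3, invoked at 5): max of VC(e1)=(1, 1), VC(e4)=(0, 2), then +1 on thread T0 → (2, 2)
VC(e5, invoked at 9): max of VC(e3)=(2, 2), then +1 on thread T0 → (3, 2)
target: VC(e5) = (3, 2)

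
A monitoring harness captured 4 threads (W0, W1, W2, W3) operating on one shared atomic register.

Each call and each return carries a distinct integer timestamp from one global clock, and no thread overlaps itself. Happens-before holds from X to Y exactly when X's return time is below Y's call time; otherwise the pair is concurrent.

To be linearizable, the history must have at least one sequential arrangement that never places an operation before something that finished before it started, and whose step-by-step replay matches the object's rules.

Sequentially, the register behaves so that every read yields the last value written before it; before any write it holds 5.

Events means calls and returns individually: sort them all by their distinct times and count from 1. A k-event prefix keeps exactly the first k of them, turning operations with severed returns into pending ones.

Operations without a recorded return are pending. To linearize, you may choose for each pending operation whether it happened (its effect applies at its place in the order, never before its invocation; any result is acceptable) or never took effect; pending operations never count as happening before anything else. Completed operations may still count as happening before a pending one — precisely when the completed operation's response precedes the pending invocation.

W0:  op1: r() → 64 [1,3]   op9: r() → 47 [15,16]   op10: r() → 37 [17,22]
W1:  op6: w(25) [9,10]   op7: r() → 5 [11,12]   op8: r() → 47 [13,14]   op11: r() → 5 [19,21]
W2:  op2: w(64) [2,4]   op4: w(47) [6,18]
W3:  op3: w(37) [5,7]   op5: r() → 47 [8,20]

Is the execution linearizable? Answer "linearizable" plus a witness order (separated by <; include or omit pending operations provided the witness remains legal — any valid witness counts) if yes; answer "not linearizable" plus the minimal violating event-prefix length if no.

not linearizable — minimal violating prefix: 12 events

cut after 11 events: linearizable; cut after 12 events (op7 responds, time 12): not linearizable
all 2 real-time-respecting orders fail — 5 completed atomic register operations, no legal replay
include/drop combinations of the 2 pending operations (op4, op5) were all tried; none helps
take op1, op2, op3, op6, op7 (pending dropped): step 1 already fails, because op1 r() → 64 cannot occur there
take op2, op1, op3, op6, op7 (pending dropped): step 5 already fails, because op7 r() → 5 cannot occur there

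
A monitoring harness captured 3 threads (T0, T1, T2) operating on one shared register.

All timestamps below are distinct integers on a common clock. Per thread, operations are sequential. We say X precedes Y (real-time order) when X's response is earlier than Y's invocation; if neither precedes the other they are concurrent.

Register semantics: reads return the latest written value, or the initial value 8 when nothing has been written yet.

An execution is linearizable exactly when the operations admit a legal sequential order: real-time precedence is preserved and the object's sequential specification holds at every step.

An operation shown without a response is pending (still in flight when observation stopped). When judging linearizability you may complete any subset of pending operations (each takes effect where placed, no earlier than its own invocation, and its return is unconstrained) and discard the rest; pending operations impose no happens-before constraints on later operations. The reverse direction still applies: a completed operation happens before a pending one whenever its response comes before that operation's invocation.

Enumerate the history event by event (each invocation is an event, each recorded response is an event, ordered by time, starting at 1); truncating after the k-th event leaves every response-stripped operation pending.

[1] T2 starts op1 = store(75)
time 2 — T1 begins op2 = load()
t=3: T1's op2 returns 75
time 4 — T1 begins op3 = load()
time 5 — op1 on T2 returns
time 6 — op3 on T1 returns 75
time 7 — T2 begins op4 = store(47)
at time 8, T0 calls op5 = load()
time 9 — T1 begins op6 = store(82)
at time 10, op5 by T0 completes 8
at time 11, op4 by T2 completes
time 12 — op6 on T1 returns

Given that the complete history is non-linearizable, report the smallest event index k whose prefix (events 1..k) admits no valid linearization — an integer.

events 1..9 are linearizable, e.g. via op1, op2, op3:
1. op1 store(75), leaving value 75
2. op2 load() → 75, leaving value 75
3. op3 load() → 75, leaving value 75
at event 10 (op5's time-10 response) nothing linearizes any more
no escape via the 2 pending operations (op4, op6): every completion choice fails
sample order op1, op2, op3, op5 (pending dropped) stalls at step 4 — op5 load() → 8 has no legal effect
sample order op2, op1, op3, op5 (pending dropped) stalls at step 1 — op2 load() → 75 has no legal effect

10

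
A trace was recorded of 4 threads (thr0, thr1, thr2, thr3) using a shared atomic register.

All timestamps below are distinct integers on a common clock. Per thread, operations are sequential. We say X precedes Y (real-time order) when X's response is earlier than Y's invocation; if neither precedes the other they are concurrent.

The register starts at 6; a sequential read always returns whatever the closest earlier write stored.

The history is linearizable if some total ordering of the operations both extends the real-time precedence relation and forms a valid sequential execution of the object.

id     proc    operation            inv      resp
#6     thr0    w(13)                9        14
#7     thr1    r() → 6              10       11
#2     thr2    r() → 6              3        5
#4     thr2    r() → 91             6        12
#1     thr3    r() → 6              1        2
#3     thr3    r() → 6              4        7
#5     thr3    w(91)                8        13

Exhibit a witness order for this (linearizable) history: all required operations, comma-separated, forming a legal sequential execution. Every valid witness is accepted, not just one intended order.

step 1: #1 r() → 6 — value 6
step 2: #2 r() → 6 — value 6
step 3: #3 r() → 6 — value 6
step 4: #7 r() → 6 — value 6
step 5: #5 w(91) — value 91
step 6: #4 r() → 91 — value 91
step 7: #6 w(13) — value 13

#1, #2, #3, #7, #5, #4, #6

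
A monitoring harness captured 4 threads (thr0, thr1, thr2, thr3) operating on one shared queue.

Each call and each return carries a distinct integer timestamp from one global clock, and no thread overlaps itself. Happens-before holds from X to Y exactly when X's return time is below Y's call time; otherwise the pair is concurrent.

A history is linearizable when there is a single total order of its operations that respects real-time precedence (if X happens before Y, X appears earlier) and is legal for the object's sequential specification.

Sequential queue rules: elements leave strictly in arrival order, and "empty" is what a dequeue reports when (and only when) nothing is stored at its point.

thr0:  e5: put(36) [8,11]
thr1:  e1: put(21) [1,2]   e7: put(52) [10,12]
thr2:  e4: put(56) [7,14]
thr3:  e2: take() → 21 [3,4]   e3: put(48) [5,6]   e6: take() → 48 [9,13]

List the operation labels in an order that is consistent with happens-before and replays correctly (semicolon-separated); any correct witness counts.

step 1: e1 put(21) — queue <21>
step 2: e2 take() → 21 — queue <>
step 3: e3 put(48) — queue <48>
step 4: e4 put(56) — queue <48,56>
step 5: e5 put(36) — queue <48,56,36>
step 6: e6 take() → 48 — queue <56,36>
step 7: e7 put(52) — queue <56,36,52>

e1; e2; e3; e4; e5; e6; e7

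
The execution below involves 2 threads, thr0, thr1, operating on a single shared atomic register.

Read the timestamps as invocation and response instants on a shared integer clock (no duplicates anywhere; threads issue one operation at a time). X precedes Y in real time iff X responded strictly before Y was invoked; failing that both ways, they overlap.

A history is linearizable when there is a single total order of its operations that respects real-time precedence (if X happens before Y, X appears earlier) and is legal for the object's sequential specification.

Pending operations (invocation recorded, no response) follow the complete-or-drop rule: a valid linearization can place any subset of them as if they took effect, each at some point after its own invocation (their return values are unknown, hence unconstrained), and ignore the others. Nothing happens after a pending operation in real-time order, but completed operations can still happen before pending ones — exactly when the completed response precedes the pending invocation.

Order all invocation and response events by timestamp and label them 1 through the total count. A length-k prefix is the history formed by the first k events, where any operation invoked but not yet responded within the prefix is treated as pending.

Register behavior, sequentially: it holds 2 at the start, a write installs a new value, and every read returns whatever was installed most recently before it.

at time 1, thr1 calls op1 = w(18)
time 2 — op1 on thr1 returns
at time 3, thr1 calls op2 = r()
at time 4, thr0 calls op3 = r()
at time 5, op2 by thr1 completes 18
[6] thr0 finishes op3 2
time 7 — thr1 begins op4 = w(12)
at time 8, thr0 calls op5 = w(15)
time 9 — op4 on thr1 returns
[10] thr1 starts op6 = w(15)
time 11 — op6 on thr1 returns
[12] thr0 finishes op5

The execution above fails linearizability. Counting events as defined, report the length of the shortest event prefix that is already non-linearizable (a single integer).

events 1..5 are linearizable; a witness order is op1, op2:
step 1: op1 w(18) — value 18
step 2: op2 r() → 18 — value 18
with event 6 included (op3 responding at time 6), all real-time-consistent orders fail
sample order op1, op2, op3 stalls at step 3 — op3 r() → 2 has no legal effect
sample order op1, op3, op2 stalls at step 2 — op3 r() → 2 has no legal effect

6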